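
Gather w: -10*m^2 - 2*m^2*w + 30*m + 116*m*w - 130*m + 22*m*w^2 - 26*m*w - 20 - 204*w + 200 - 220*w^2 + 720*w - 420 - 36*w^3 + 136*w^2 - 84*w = -10*m^2 - 100*m - 36*w^3 + w^2*(22*m - 84) + w*(-2*m^2 + 90*m + 432) - 240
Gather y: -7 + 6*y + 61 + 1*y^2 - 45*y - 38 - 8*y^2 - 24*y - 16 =-7*y^2 - 63*y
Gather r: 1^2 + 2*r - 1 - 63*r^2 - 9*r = -63*r^2 - 7*r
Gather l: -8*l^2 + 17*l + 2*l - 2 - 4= -8*l^2 + 19*l - 6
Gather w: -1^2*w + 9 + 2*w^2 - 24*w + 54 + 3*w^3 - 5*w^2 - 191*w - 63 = 3*w^3 - 3*w^2 - 216*w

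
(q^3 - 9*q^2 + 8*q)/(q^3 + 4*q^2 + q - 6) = q*(q - 8)/(q^2 + 5*q + 6)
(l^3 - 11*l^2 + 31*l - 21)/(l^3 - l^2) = 1 - 10/l + 21/l^2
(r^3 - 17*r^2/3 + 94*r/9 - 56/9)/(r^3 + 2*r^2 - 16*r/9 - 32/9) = (3*r^2 - 13*r + 14)/(3*r^2 + 10*r + 8)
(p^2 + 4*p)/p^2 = (p + 4)/p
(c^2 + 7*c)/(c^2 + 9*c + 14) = c/(c + 2)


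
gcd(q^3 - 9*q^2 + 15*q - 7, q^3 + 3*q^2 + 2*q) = 1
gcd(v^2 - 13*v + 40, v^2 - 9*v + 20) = v - 5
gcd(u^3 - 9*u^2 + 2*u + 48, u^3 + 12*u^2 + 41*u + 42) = u + 2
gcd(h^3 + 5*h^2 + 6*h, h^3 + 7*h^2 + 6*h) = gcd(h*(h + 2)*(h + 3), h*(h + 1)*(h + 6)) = h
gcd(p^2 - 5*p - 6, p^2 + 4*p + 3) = p + 1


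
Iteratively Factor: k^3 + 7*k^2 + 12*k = (k + 4)*(k^2 + 3*k) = k*(k + 4)*(k + 3)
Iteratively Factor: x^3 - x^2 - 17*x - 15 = (x + 3)*(x^2 - 4*x - 5) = (x - 5)*(x + 3)*(x + 1)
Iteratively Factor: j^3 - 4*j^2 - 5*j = (j)*(j^2 - 4*j - 5) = j*(j + 1)*(j - 5)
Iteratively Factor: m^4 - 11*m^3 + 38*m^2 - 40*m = (m)*(m^3 - 11*m^2 + 38*m - 40) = m*(m - 4)*(m^2 - 7*m + 10) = m*(m - 5)*(m - 4)*(m - 2)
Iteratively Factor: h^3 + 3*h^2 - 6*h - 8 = (h - 2)*(h^2 + 5*h + 4) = (h - 2)*(h + 4)*(h + 1)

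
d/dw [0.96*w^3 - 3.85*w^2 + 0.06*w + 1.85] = 2.88*w^2 - 7.7*w + 0.06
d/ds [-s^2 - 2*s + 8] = -2*s - 2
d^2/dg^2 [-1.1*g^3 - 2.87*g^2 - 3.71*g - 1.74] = -6.6*g - 5.74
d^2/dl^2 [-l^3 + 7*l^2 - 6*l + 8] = 14 - 6*l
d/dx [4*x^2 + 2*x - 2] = 8*x + 2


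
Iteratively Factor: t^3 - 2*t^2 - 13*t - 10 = (t + 2)*(t^2 - 4*t - 5) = (t - 5)*(t + 2)*(t + 1)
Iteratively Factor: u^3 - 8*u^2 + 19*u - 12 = (u - 4)*(u^2 - 4*u + 3) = (u - 4)*(u - 1)*(u - 3)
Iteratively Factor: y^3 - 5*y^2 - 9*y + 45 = (y - 5)*(y^2 - 9) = (y - 5)*(y - 3)*(y + 3)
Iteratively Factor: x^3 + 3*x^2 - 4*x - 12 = (x + 3)*(x^2 - 4) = (x + 2)*(x + 3)*(x - 2)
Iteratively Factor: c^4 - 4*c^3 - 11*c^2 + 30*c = (c - 2)*(c^3 - 2*c^2 - 15*c) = (c - 5)*(c - 2)*(c^2 + 3*c) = (c - 5)*(c - 2)*(c + 3)*(c)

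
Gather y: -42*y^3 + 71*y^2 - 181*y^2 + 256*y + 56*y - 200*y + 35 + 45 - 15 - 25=-42*y^3 - 110*y^2 + 112*y + 40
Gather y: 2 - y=2 - y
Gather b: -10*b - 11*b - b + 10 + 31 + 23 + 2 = 66 - 22*b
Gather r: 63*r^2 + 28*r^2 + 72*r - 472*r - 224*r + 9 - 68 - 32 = 91*r^2 - 624*r - 91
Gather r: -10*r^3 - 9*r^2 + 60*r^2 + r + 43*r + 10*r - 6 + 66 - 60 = -10*r^3 + 51*r^2 + 54*r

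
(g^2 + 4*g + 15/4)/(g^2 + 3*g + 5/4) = (2*g + 3)/(2*g + 1)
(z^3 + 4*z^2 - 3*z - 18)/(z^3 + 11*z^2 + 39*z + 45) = (z - 2)/(z + 5)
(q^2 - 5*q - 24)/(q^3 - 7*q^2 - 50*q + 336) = (q + 3)/(q^2 + q - 42)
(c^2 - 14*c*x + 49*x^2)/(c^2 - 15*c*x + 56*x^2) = (-c + 7*x)/(-c + 8*x)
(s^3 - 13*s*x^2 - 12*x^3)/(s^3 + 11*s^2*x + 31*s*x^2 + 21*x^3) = (s - 4*x)/(s + 7*x)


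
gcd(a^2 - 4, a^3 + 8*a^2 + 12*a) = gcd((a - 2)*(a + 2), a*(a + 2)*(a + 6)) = a + 2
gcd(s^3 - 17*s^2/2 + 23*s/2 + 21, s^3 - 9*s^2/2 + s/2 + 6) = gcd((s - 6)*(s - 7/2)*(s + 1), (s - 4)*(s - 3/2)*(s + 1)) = s + 1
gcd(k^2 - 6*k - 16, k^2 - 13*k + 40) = k - 8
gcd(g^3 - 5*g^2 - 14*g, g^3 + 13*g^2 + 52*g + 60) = g + 2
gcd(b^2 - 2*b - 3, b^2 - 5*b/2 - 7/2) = b + 1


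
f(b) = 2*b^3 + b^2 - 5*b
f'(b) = 6*b^2 + 2*b - 5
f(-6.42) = -455.90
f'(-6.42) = 229.46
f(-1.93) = -1.00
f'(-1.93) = 13.49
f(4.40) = 167.73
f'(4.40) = 119.96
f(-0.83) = 3.70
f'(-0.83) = -2.53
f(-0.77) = 3.53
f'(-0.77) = -2.98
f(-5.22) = -231.12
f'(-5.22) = 148.05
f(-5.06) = -208.20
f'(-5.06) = 138.50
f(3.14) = 56.08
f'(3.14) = 60.44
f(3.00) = 48.00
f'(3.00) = 55.00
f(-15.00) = -6450.00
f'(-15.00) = 1315.00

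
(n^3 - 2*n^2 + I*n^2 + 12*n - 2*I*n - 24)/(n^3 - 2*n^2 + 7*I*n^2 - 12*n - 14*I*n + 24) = (n - 3*I)/(n + 3*I)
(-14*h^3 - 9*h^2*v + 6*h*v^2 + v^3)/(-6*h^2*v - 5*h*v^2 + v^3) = (-14*h^2 + 5*h*v + v^2)/(v*(-6*h + v))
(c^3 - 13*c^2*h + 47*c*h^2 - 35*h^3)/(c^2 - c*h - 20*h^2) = (c^2 - 8*c*h + 7*h^2)/(c + 4*h)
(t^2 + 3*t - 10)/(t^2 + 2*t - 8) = (t + 5)/(t + 4)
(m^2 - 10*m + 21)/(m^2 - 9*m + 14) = (m - 3)/(m - 2)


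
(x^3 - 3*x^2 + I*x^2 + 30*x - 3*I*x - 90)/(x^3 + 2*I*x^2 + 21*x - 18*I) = (x^2 - x*(3 + 5*I) + 15*I)/(x^2 - 4*I*x - 3)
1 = 1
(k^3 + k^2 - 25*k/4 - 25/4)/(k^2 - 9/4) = (4*k^3 + 4*k^2 - 25*k - 25)/(4*k^2 - 9)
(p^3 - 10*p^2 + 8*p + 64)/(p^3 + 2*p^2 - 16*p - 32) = (p - 8)/(p + 4)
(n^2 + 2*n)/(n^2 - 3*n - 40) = n*(n + 2)/(n^2 - 3*n - 40)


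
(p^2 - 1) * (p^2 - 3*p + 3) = p^4 - 3*p^3 + 2*p^2 + 3*p - 3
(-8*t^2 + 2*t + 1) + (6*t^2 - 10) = -2*t^2 + 2*t - 9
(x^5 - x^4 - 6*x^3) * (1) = x^5 - x^4 - 6*x^3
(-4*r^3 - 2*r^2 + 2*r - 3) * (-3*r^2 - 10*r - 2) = 12*r^5 + 46*r^4 + 22*r^3 - 7*r^2 + 26*r + 6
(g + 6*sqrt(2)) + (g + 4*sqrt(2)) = 2*g + 10*sqrt(2)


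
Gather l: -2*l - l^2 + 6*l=-l^2 + 4*l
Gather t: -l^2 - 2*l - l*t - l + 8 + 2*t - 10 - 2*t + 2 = -l^2 - l*t - 3*l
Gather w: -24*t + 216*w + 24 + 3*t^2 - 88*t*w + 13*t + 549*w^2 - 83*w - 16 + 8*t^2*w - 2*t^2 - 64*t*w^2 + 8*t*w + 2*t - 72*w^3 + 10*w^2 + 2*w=t^2 - 9*t - 72*w^3 + w^2*(559 - 64*t) + w*(8*t^2 - 80*t + 135) + 8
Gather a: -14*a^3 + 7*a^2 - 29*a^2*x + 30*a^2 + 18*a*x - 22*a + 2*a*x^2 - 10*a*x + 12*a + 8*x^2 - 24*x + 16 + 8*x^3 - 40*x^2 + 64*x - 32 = -14*a^3 + a^2*(37 - 29*x) + a*(2*x^2 + 8*x - 10) + 8*x^3 - 32*x^2 + 40*x - 16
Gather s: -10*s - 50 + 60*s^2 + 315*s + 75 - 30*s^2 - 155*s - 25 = 30*s^2 + 150*s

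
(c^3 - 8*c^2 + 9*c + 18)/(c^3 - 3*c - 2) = (c^2 - 9*c + 18)/(c^2 - c - 2)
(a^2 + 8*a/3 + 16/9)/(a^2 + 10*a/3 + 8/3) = (a + 4/3)/(a + 2)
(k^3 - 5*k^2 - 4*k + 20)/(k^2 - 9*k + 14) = (k^2 - 3*k - 10)/(k - 7)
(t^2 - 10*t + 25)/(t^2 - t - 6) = (-t^2 + 10*t - 25)/(-t^2 + t + 6)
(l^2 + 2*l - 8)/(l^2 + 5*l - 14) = (l + 4)/(l + 7)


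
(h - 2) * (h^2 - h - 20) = h^3 - 3*h^2 - 18*h + 40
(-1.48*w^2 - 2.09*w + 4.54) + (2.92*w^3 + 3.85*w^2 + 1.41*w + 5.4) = 2.92*w^3 + 2.37*w^2 - 0.68*w + 9.94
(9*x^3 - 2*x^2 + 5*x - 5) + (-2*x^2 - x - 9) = 9*x^3 - 4*x^2 + 4*x - 14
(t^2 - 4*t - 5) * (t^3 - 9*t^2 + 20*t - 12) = t^5 - 13*t^4 + 51*t^3 - 47*t^2 - 52*t + 60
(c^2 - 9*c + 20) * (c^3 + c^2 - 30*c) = c^5 - 8*c^4 - 19*c^3 + 290*c^2 - 600*c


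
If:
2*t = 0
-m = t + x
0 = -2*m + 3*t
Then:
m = 0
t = 0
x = 0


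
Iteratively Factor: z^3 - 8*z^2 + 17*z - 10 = (z - 1)*(z^2 - 7*z + 10) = (z - 5)*(z - 1)*(z - 2)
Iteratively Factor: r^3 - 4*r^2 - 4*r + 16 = (r + 2)*(r^2 - 6*r + 8) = (r - 4)*(r + 2)*(r - 2)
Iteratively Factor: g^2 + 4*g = (g)*(g + 4)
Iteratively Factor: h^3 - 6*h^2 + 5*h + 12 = (h + 1)*(h^2 - 7*h + 12) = (h - 4)*(h + 1)*(h - 3)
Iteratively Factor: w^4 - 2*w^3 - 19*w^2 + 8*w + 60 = (w + 2)*(w^3 - 4*w^2 - 11*w + 30) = (w + 2)*(w + 3)*(w^2 - 7*w + 10) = (w - 2)*(w + 2)*(w + 3)*(w - 5)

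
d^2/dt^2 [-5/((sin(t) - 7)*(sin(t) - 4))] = 5*(4*sin(t)^4 - 33*sin(t)^3 + 3*sin(t)^2 + 374*sin(t) - 186)/((sin(t) - 7)^3*(sin(t) - 4)^3)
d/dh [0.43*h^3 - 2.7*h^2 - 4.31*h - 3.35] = 1.29*h^2 - 5.4*h - 4.31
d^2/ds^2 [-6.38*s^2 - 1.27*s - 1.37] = -12.7600000000000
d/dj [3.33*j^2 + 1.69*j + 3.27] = 6.66*j + 1.69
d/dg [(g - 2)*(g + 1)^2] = 3*g^2 - 3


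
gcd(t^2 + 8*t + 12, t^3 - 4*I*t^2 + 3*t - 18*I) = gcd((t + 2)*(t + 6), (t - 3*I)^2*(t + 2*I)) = 1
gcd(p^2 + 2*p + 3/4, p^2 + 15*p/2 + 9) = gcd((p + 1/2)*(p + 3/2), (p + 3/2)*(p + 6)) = p + 3/2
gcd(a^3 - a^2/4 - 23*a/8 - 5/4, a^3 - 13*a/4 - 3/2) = a^2 - 3*a/2 - 1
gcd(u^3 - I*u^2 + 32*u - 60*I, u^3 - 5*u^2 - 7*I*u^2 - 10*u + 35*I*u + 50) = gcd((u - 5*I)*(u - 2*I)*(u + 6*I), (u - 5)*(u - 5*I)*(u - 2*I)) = u^2 - 7*I*u - 10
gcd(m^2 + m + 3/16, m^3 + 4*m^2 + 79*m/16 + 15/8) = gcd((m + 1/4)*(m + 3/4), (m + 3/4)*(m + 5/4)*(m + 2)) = m + 3/4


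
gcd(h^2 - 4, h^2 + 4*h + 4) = h + 2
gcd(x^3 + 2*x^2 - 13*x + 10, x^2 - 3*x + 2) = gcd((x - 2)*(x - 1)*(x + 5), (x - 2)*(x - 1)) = x^2 - 3*x + 2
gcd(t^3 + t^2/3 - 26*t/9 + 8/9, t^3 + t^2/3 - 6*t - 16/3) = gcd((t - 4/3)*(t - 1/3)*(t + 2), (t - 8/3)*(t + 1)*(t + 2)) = t + 2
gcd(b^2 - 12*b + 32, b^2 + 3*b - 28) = b - 4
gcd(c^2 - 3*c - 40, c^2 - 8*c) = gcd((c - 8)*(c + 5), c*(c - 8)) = c - 8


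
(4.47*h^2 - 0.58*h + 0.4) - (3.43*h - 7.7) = 4.47*h^2 - 4.01*h + 8.1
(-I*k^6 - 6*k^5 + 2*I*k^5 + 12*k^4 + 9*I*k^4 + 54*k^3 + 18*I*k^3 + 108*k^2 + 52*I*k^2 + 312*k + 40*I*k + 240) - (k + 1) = -I*k^6 - 6*k^5 + 2*I*k^5 + 12*k^4 + 9*I*k^4 + 54*k^3 + 18*I*k^3 + 108*k^2 + 52*I*k^2 + 311*k + 40*I*k + 239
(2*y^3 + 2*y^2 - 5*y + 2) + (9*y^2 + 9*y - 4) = 2*y^3 + 11*y^2 + 4*y - 2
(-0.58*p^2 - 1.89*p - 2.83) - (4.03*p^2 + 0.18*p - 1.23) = -4.61*p^2 - 2.07*p - 1.6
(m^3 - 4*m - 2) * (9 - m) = -m^4 + 9*m^3 + 4*m^2 - 34*m - 18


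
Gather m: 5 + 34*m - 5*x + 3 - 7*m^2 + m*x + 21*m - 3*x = -7*m^2 + m*(x + 55) - 8*x + 8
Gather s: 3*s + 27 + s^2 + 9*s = s^2 + 12*s + 27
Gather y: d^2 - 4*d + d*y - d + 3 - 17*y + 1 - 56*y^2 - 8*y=d^2 - 5*d - 56*y^2 + y*(d - 25) + 4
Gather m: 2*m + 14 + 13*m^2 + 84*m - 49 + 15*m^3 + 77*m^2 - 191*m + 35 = 15*m^3 + 90*m^2 - 105*m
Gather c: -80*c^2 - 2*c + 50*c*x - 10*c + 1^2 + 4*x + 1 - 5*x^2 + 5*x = -80*c^2 + c*(50*x - 12) - 5*x^2 + 9*x + 2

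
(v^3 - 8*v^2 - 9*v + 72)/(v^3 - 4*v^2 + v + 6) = (v^2 - 5*v - 24)/(v^2 - v - 2)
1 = 1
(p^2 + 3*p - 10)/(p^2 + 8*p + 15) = (p - 2)/(p + 3)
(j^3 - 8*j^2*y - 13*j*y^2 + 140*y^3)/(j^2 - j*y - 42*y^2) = (j^2 - j*y - 20*y^2)/(j + 6*y)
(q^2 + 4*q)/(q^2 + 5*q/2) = 2*(q + 4)/(2*q + 5)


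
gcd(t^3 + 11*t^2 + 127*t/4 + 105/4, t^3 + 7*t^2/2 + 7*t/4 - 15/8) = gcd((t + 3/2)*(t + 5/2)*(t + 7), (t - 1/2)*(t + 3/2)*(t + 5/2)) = t^2 + 4*t + 15/4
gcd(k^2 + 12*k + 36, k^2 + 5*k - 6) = k + 6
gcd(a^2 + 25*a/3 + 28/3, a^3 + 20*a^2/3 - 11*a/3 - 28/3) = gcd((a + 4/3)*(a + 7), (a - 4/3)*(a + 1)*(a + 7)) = a + 7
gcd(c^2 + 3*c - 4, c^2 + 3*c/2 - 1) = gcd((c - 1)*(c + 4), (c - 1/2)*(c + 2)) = 1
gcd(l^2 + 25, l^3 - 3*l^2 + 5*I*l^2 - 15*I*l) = l + 5*I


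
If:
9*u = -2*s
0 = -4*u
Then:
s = 0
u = 0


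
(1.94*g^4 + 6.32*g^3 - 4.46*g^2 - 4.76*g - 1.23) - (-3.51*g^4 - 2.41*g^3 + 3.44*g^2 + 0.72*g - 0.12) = 5.45*g^4 + 8.73*g^3 - 7.9*g^2 - 5.48*g - 1.11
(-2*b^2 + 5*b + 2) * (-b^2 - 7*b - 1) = 2*b^4 + 9*b^3 - 35*b^2 - 19*b - 2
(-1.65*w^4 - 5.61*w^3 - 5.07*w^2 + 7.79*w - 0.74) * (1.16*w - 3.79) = -1.914*w^5 - 0.2541*w^4 + 15.3807*w^3 + 28.2517*w^2 - 30.3825*w + 2.8046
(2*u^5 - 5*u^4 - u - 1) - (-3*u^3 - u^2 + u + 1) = 2*u^5 - 5*u^4 + 3*u^3 + u^2 - 2*u - 2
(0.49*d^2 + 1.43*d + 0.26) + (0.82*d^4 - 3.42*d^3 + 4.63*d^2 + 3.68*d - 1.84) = 0.82*d^4 - 3.42*d^3 + 5.12*d^2 + 5.11*d - 1.58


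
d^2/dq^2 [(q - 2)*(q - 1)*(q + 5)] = 6*q + 4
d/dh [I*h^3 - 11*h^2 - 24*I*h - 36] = 3*I*h^2 - 22*h - 24*I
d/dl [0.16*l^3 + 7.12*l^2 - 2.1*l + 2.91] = 0.48*l^2 + 14.24*l - 2.1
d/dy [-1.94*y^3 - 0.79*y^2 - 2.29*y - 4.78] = -5.82*y^2 - 1.58*y - 2.29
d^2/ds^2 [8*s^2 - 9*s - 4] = 16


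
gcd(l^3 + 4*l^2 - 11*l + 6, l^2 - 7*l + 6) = l - 1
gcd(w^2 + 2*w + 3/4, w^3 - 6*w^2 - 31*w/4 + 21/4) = w + 3/2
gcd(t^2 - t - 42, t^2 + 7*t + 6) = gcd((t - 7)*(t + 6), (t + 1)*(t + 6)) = t + 6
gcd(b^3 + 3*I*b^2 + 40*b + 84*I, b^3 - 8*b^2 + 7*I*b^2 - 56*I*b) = b + 7*I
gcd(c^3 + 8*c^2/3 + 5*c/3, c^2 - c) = c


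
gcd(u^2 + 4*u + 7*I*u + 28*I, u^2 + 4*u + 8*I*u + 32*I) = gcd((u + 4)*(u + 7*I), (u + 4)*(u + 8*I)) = u + 4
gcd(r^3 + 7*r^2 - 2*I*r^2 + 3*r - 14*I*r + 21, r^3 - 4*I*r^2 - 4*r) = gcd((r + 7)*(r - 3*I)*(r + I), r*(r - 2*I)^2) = 1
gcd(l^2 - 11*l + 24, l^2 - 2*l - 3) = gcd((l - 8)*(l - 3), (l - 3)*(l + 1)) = l - 3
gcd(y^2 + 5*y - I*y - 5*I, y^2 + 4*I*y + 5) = y - I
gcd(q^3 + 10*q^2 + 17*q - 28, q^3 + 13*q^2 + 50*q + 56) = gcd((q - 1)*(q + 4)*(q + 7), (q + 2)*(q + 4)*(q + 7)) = q^2 + 11*q + 28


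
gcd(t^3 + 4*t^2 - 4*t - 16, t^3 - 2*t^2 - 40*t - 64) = t^2 + 6*t + 8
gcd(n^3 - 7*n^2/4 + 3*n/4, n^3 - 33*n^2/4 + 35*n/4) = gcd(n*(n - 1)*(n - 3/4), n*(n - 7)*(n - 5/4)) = n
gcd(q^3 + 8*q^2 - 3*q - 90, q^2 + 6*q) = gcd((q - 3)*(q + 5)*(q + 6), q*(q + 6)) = q + 6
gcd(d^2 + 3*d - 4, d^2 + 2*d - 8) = d + 4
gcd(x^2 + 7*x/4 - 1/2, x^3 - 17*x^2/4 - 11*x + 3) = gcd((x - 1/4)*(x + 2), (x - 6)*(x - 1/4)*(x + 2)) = x^2 + 7*x/4 - 1/2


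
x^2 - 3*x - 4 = (x - 4)*(x + 1)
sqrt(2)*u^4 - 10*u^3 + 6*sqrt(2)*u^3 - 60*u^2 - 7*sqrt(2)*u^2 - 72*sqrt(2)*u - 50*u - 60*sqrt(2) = (u + 5)*(u - 6*sqrt(2))*(u + sqrt(2))*(sqrt(2)*u + sqrt(2))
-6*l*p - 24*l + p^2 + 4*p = (-6*l + p)*(p + 4)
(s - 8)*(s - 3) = s^2 - 11*s + 24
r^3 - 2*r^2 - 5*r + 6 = (r - 3)*(r - 1)*(r + 2)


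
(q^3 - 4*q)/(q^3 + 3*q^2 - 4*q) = (q^2 - 4)/(q^2 + 3*q - 4)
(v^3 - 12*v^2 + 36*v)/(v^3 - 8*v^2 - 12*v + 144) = v/(v + 4)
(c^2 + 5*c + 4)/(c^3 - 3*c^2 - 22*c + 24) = (c + 1)/(c^2 - 7*c + 6)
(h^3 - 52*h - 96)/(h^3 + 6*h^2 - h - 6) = (h^2 - 6*h - 16)/(h^2 - 1)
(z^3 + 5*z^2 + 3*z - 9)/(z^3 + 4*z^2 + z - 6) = (z + 3)/(z + 2)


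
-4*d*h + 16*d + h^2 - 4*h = (-4*d + h)*(h - 4)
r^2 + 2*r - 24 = (r - 4)*(r + 6)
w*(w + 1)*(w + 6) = w^3 + 7*w^2 + 6*w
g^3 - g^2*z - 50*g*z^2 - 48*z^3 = (g - 8*z)*(g + z)*(g + 6*z)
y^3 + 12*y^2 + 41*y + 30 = (y + 1)*(y + 5)*(y + 6)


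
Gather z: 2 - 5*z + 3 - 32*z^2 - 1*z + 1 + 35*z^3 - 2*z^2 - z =35*z^3 - 34*z^2 - 7*z + 6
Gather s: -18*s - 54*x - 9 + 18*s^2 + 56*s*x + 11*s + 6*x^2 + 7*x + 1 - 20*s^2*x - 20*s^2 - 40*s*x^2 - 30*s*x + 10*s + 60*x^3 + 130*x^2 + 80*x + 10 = s^2*(-20*x - 2) + s*(-40*x^2 + 26*x + 3) + 60*x^3 + 136*x^2 + 33*x + 2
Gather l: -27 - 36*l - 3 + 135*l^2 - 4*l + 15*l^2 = 150*l^2 - 40*l - 30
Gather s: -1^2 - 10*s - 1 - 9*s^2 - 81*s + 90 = -9*s^2 - 91*s + 88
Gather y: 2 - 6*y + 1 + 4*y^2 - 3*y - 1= 4*y^2 - 9*y + 2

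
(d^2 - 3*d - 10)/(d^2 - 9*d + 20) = (d + 2)/(d - 4)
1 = 1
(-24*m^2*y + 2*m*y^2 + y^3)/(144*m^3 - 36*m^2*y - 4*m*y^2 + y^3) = y/(-6*m + y)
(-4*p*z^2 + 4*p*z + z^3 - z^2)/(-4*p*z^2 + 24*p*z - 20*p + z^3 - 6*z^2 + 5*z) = z/(z - 5)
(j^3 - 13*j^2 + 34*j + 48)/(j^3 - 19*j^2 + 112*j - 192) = (j^2 - 5*j - 6)/(j^2 - 11*j + 24)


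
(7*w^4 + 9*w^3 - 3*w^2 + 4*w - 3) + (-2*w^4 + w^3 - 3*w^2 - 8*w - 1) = 5*w^4 + 10*w^3 - 6*w^2 - 4*w - 4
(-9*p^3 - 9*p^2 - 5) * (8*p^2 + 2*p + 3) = -72*p^5 - 90*p^4 - 45*p^3 - 67*p^2 - 10*p - 15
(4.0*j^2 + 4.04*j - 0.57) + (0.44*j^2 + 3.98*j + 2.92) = 4.44*j^2 + 8.02*j + 2.35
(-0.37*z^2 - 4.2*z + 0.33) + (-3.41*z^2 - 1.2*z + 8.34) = -3.78*z^2 - 5.4*z + 8.67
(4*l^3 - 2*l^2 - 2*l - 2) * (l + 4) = 4*l^4 + 14*l^3 - 10*l^2 - 10*l - 8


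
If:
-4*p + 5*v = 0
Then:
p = 5*v/4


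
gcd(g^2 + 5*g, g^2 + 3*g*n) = g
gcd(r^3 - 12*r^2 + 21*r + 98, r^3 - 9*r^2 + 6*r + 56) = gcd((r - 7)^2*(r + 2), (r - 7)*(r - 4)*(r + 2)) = r^2 - 5*r - 14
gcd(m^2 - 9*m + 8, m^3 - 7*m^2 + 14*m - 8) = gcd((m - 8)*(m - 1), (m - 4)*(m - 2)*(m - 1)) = m - 1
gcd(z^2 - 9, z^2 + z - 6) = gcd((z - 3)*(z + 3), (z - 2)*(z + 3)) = z + 3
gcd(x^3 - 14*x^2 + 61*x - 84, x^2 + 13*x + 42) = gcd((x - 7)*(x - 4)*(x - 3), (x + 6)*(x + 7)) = 1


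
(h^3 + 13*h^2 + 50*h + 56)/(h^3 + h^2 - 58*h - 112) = (h + 4)/(h - 8)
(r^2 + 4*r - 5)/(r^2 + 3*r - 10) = (r - 1)/(r - 2)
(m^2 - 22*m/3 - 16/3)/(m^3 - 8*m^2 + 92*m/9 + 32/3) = 3*(m - 8)/(3*m^2 - 26*m + 48)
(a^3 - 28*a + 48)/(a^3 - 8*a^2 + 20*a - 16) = (a + 6)/(a - 2)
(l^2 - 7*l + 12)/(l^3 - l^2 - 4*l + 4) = (l^2 - 7*l + 12)/(l^3 - l^2 - 4*l + 4)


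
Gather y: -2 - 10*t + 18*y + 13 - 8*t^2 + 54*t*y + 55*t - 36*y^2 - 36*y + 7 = -8*t^2 + 45*t - 36*y^2 + y*(54*t - 18) + 18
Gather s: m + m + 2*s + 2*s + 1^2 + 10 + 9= 2*m + 4*s + 20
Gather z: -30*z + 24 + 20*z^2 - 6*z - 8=20*z^2 - 36*z + 16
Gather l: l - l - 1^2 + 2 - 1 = 0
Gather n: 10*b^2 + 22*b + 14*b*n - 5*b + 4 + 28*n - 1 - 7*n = 10*b^2 + 17*b + n*(14*b + 21) + 3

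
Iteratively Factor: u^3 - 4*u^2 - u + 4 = (u + 1)*(u^2 - 5*u + 4) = (u - 1)*(u + 1)*(u - 4)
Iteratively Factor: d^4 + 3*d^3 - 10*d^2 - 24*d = (d - 3)*(d^3 + 6*d^2 + 8*d) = d*(d - 3)*(d^2 + 6*d + 8) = d*(d - 3)*(d + 2)*(d + 4)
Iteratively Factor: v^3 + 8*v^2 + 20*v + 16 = (v + 2)*(v^2 + 6*v + 8) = (v + 2)^2*(v + 4)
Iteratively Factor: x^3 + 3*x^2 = (x)*(x^2 + 3*x) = x*(x + 3)*(x)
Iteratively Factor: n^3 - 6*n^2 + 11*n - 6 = (n - 3)*(n^2 - 3*n + 2) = (n - 3)*(n - 2)*(n - 1)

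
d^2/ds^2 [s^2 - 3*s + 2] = 2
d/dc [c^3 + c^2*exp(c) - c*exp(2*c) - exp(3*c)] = c^2*exp(c) + 3*c^2 - 2*c*exp(2*c) + 2*c*exp(c) - 3*exp(3*c) - exp(2*c)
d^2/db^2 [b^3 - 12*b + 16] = 6*b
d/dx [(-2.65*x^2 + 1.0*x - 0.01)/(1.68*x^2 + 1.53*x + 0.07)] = (-5.7345*x^2 - 0.3374*x + 0.0853)/(2.8224*x^4 + 5.1408*x^3 + 2.5761*x^2 + 0.2142*x + 0.0049)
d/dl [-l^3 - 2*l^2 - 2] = l*(-3*l - 4)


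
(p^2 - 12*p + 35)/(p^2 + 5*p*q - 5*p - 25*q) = (p - 7)/(p + 5*q)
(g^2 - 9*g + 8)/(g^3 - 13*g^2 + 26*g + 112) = (g - 1)/(g^2 - 5*g - 14)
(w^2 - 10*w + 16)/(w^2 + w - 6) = (w - 8)/(w + 3)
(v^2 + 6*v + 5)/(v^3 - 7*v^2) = (v^2 + 6*v + 5)/(v^2*(v - 7))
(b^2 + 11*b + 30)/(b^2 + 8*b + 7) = (b^2 + 11*b + 30)/(b^2 + 8*b + 7)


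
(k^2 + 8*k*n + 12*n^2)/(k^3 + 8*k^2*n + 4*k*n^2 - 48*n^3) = (k + 2*n)/(k^2 + 2*k*n - 8*n^2)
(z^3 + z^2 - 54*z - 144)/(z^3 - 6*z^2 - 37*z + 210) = (z^2 - 5*z - 24)/(z^2 - 12*z + 35)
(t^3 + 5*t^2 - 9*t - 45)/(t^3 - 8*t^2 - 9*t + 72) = (t + 5)/(t - 8)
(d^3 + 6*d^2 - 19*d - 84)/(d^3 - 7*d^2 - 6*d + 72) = (d + 7)/(d - 6)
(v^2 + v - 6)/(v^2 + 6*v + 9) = (v - 2)/(v + 3)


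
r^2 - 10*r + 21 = (r - 7)*(r - 3)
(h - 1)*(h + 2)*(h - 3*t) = h^3 - 3*h^2*t + h^2 - 3*h*t - 2*h + 6*t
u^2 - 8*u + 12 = (u - 6)*(u - 2)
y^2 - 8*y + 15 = (y - 5)*(y - 3)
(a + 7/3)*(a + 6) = a^2 + 25*a/3 + 14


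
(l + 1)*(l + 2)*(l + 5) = l^3 + 8*l^2 + 17*l + 10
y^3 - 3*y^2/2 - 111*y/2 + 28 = (y - 8)*(y - 1/2)*(y + 7)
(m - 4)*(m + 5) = m^2 + m - 20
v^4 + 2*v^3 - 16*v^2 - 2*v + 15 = (v - 3)*(v - 1)*(v + 1)*(v + 5)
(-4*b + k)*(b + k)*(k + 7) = -4*b^2*k - 28*b^2 - 3*b*k^2 - 21*b*k + k^3 + 7*k^2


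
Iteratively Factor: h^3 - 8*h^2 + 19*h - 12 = (h - 4)*(h^2 - 4*h + 3) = (h - 4)*(h - 1)*(h - 3)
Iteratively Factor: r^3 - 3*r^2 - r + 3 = (r + 1)*(r^2 - 4*r + 3) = (r - 3)*(r + 1)*(r - 1)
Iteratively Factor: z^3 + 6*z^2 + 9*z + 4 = (z + 4)*(z^2 + 2*z + 1) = (z + 1)*(z + 4)*(z + 1)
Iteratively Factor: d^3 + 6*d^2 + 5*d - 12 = (d - 1)*(d^2 + 7*d + 12) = (d - 1)*(d + 3)*(d + 4)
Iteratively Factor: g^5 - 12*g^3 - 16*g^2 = (g + 2)*(g^4 - 2*g^3 - 8*g^2) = (g + 2)^2*(g^3 - 4*g^2) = g*(g + 2)^2*(g^2 - 4*g) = g*(g - 4)*(g + 2)^2*(g)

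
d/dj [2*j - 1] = 2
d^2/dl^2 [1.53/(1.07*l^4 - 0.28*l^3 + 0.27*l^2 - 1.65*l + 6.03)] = ((-19.6452*l^2 + 2.5704*l - 0.8262)*(1.07*l^4 - 0.28*l^3 + 0.27*l^2 - 1.65*l + 6.03) + 1.53*(4.28*l^3 - 0.84*l^2 + 0.54*l - 1.65)*(8.56*l^3 - 1.68*l^2 + 1.08*l - 3.3))/(1.07*l^4 - 0.28*l^3 + 0.27*l^2 - 1.65*l + 6.03)^3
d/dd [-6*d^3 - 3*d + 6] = -18*d^2 - 3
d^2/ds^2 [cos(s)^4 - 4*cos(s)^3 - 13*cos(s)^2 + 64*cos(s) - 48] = -16*sin(s)^4 - 32*sin(s)^2 - 61*cos(s) + 9*cos(3*s) + 22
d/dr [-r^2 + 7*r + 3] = 7 - 2*r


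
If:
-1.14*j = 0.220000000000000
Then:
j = -0.19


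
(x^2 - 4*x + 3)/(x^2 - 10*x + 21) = (x - 1)/(x - 7)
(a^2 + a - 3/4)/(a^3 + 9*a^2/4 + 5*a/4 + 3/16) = 4*(2*a - 1)/(8*a^2 + 6*a + 1)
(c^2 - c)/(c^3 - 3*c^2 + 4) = c*(c - 1)/(c^3 - 3*c^2 + 4)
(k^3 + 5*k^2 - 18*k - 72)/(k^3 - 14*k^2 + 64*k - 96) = (k^2 + 9*k + 18)/(k^2 - 10*k + 24)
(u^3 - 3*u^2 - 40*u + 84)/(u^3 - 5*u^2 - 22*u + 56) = (u + 6)/(u + 4)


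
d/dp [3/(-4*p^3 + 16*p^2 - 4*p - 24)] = 3*(3*p^2 - 8*p + 1)/(4*(p^3 - 4*p^2 + p + 6)^2)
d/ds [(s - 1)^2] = 2*s - 2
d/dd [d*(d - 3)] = 2*d - 3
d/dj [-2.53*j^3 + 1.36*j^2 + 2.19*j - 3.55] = -7.59*j^2 + 2.72*j + 2.19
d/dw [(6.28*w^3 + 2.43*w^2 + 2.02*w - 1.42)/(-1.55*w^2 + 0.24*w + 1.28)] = (-9.734*w^4 + 3.0144*w^3 + 27.8294*w^2 + 1.8188*w + 2.9264)/(2.4025*w^4 - 0.744*w^3 - 3.9104*w^2 + 0.6144*w + 1.6384)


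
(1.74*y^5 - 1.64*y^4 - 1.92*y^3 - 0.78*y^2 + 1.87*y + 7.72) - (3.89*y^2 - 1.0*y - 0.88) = 1.74*y^5 - 1.64*y^4 - 1.92*y^3 - 4.67*y^2 + 2.87*y + 8.6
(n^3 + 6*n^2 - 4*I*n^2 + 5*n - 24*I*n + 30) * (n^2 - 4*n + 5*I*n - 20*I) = n^5 + 2*n^4 + I*n^4 + n^3 + 2*I*n^3 + 50*n^2 + I*n^2 - 600*n + 50*I*n - 600*I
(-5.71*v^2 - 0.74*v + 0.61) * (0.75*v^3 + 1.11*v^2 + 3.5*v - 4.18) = -4.2825*v^5 - 6.8931*v^4 - 20.3489*v^3 + 21.9549*v^2 + 5.2282*v - 2.5498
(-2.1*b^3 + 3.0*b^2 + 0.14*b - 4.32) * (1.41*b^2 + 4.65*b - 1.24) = -2.961*b^5 - 5.535*b^4 + 16.7514*b^3 - 9.1602*b^2 - 20.2616*b + 5.3568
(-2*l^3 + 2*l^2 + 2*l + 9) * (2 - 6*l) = 12*l^4 - 16*l^3 - 8*l^2 - 50*l + 18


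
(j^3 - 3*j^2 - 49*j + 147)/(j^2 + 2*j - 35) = (j^2 - 10*j + 21)/(j - 5)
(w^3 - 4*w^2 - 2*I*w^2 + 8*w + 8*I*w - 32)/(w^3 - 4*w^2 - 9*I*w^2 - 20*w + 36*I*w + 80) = (w + 2*I)/(w - 5*I)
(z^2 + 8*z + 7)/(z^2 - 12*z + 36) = (z^2 + 8*z + 7)/(z^2 - 12*z + 36)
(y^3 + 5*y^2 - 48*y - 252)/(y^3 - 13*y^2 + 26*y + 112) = (y^2 + 12*y + 36)/(y^2 - 6*y - 16)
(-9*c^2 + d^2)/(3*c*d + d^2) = (-3*c + d)/d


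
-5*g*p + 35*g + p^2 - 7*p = (-5*g + p)*(p - 7)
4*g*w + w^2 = w*(4*g + w)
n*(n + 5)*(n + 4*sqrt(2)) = n^3 + 5*n^2 + 4*sqrt(2)*n^2 + 20*sqrt(2)*n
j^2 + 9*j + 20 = (j + 4)*(j + 5)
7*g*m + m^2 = m*(7*g + m)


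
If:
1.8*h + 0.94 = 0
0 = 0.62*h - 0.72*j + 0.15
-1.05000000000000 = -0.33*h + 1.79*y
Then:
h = -0.52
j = -0.24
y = -0.68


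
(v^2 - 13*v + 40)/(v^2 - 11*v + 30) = (v - 8)/(v - 6)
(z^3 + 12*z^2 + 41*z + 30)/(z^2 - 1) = (z^2 + 11*z + 30)/(z - 1)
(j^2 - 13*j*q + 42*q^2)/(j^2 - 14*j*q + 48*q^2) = (-j + 7*q)/(-j + 8*q)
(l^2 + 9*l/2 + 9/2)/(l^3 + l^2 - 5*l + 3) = (l + 3/2)/(l^2 - 2*l + 1)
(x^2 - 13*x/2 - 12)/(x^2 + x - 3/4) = 2*(x - 8)/(2*x - 1)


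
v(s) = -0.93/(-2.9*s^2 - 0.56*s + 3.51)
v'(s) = -0.93*(5.8*s + 0.56)/(-2.9*s^2 - 0.56*s + 3.51)^2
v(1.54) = 0.22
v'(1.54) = -0.49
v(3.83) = 0.02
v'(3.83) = -0.01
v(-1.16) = -3.61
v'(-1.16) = 86.61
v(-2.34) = 0.08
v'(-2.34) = 0.10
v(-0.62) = -0.34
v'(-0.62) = 0.38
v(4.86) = 0.01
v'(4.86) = -0.01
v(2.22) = 0.08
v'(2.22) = -0.09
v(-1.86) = 0.17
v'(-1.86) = 0.32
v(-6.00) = 0.01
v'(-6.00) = 0.00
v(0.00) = -0.26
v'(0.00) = -0.04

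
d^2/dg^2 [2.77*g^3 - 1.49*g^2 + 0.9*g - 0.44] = 16.62*g - 2.98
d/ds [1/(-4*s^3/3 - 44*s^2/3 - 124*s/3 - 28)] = 3*(3*s^2 + 22*s + 31)/(4*(s^3 + 11*s^2 + 31*s + 21)^2)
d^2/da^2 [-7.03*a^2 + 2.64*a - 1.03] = -14.0600000000000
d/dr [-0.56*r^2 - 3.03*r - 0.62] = -1.12*r - 3.03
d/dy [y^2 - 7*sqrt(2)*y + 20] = 2*y - 7*sqrt(2)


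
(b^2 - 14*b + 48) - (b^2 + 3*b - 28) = 76 - 17*b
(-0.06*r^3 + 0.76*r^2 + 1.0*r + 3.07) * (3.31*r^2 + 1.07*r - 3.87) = -0.1986*r^5 + 2.4514*r^4 + 4.3554*r^3 + 8.2905*r^2 - 0.5851*r - 11.8809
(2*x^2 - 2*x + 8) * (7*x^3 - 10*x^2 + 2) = 14*x^5 - 34*x^4 + 76*x^3 - 76*x^2 - 4*x + 16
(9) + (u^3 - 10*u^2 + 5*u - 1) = u^3 - 10*u^2 + 5*u + 8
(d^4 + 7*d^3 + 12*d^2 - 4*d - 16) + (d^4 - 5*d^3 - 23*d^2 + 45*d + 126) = 2*d^4 + 2*d^3 - 11*d^2 + 41*d + 110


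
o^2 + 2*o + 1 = (o + 1)^2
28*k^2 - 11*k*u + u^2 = (-7*k + u)*(-4*k + u)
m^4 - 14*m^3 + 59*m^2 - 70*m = m*(m - 7)*(m - 5)*(m - 2)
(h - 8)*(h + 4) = h^2 - 4*h - 32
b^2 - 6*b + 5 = (b - 5)*(b - 1)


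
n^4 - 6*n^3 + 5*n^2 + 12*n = n*(n - 4)*(n - 3)*(n + 1)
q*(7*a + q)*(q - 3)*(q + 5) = 7*a*q^3 + 14*a*q^2 - 105*a*q + q^4 + 2*q^3 - 15*q^2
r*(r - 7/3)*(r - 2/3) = r^3 - 3*r^2 + 14*r/9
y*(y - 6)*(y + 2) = y^3 - 4*y^2 - 12*y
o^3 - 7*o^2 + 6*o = o*(o - 6)*(o - 1)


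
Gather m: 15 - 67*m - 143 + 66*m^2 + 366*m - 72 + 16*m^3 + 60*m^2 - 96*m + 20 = 16*m^3 + 126*m^2 + 203*m - 180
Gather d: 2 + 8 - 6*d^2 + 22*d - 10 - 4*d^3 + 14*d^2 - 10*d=-4*d^3 + 8*d^2 + 12*d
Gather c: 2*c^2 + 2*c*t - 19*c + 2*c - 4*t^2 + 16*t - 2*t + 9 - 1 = 2*c^2 + c*(2*t - 17) - 4*t^2 + 14*t + 8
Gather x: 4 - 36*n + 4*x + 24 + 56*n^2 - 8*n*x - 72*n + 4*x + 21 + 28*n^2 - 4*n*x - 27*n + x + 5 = 84*n^2 - 135*n + x*(9 - 12*n) + 54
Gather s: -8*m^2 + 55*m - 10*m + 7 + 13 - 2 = -8*m^2 + 45*m + 18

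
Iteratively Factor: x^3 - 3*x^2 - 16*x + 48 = (x + 4)*(x^2 - 7*x + 12) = (x - 4)*(x + 4)*(x - 3)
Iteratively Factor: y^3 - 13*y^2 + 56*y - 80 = (y - 5)*(y^2 - 8*y + 16) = (y - 5)*(y - 4)*(y - 4)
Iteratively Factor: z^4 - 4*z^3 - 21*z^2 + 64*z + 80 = (z + 4)*(z^3 - 8*z^2 + 11*z + 20) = (z - 5)*(z + 4)*(z^2 - 3*z - 4) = (z - 5)*(z + 1)*(z + 4)*(z - 4)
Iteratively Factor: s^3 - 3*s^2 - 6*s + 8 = (s + 2)*(s^2 - 5*s + 4) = (s - 4)*(s + 2)*(s - 1)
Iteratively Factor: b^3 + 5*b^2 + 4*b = (b)*(b^2 + 5*b + 4) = b*(b + 1)*(b + 4)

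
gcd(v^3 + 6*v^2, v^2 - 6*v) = v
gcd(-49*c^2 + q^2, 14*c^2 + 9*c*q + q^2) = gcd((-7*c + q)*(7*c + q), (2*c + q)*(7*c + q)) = 7*c + q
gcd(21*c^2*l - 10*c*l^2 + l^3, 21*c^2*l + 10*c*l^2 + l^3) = l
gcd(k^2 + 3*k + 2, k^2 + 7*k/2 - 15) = 1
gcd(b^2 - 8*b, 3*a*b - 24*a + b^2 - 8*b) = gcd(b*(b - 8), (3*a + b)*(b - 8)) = b - 8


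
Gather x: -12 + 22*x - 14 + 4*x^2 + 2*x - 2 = 4*x^2 + 24*x - 28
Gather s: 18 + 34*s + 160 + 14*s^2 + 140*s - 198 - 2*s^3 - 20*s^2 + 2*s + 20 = -2*s^3 - 6*s^2 + 176*s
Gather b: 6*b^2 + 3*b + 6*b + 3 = 6*b^2 + 9*b + 3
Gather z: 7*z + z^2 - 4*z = z^2 + 3*z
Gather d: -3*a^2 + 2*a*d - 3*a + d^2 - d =-3*a^2 - 3*a + d^2 + d*(2*a - 1)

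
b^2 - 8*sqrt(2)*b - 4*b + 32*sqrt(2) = (b - 4)*(b - 8*sqrt(2))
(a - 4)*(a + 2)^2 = a^3 - 12*a - 16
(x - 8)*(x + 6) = x^2 - 2*x - 48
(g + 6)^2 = g^2 + 12*g + 36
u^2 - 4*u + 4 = (u - 2)^2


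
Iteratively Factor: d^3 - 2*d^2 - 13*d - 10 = (d + 1)*(d^2 - 3*d - 10) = (d - 5)*(d + 1)*(d + 2)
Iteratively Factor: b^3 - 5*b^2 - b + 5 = (b - 1)*(b^2 - 4*b - 5) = (b - 5)*(b - 1)*(b + 1)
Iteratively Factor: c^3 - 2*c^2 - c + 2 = (c + 1)*(c^2 - 3*c + 2) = (c - 1)*(c + 1)*(c - 2)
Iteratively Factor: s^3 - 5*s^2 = (s)*(s^2 - 5*s) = s*(s - 5)*(s)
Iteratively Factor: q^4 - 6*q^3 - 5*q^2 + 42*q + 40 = (q + 1)*(q^3 - 7*q^2 + 2*q + 40) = (q + 1)*(q + 2)*(q^2 - 9*q + 20) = (q - 5)*(q + 1)*(q + 2)*(q - 4)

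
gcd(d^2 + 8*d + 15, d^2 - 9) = d + 3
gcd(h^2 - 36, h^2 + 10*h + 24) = h + 6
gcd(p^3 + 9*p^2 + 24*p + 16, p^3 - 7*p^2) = 1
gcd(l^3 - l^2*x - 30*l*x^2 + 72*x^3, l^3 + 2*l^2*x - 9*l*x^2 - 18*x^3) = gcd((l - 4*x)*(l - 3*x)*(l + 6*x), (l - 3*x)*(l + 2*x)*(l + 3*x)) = -l + 3*x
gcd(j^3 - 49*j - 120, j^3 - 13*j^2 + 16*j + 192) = j^2 - 5*j - 24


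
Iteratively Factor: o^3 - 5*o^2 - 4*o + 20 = (o + 2)*(o^2 - 7*o + 10) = (o - 5)*(o + 2)*(o - 2)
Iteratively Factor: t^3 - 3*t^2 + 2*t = (t)*(t^2 - 3*t + 2) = t*(t - 1)*(t - 2)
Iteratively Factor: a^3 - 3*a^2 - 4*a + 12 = (a + 2)*(a^2 - 5*a + 6) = (a - 2)*(a + 2)*(a - 3)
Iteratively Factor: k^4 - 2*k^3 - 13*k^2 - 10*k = (k - 5)*(k^3 + 3*k^2 + 2*k) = (k - 5)*(k + 1)*(k^2 + 2*k) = (k - 5)*(k + 1)*(k + 2)*(k)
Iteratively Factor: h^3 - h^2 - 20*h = (h - 5)*(h^2 + 4*h) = h*(h - 5)*(h + 4)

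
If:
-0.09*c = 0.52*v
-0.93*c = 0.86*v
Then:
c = 0.00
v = 0.00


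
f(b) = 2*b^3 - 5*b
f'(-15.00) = 1345.00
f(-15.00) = -6675.00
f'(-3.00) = 49.00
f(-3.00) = -39.00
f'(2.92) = 46.16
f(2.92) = 35.19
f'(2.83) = 43.05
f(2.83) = 31.18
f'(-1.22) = 3.93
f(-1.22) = 2.47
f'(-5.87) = 201.74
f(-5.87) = -375.17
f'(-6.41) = 241.53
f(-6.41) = -494.70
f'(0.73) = -1.80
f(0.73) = -2.87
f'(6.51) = 249.28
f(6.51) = 519.24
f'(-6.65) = 260.34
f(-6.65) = -554.91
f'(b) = 6*b^2 - 5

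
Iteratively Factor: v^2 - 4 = (v - 2)*(v + 2)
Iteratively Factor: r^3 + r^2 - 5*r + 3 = (r - 1)*(r^2 + 2*r - 3) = (r - 1)^2*(r + 3)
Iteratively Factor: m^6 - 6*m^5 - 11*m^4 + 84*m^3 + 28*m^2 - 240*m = (m - 4)*(m^5 - 2*m^4 - 19*m^3 + 8*m^2 + 60*m) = m*(m - 4)*(m^4 - 2*m^3 - 19*m^2 + 8*m + 60) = m*(m - 4)*(m + 3)*(m^3 - 5*m^2 - 4*m + 20) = m*(m - 4)*(m - 2)*(m + 3)*(m^2 - 3*m - 10) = m*(m - 4)*(m - 2)*(m + 2)*(m + 3)*(m - 5)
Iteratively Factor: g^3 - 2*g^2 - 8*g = (g + 2)*(g^2 - 4*g) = (g - 4)*(g + 2)*(g)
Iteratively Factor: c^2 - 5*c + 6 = (c - 2)*(c - 3)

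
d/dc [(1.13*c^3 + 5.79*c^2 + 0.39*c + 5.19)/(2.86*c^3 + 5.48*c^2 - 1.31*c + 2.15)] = (-10.367*c^4 - 5.1914*c^3 - 46.9638*c^2 - 31.9854*c + 7.6374)/(8.1796*c^6 + 31.3456*c^5 + 22.5372*c^4 - 2.0596*c^3 + 25.2801*c^2 - 5.633*c + 4.6225)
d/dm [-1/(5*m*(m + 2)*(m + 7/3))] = 3*(9*m^2 + 26*m + 14)/(5*m^2*(9*m^4 + 78*m^3 + 253*m^2 + 364*m + 196))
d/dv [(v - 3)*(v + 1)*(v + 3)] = 3*v^2 + 2*v - 9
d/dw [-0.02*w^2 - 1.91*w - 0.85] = -0.04*w - 1.91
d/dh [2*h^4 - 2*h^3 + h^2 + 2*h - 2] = 8*h^3 - 6*h^2 + 2*h + 2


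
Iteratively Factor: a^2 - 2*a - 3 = (a + 1)*(a - 3)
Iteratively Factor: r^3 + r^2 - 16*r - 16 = (r + 1)*(r^2 - 16) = (r + 1)*(r + 4)*(r - 4)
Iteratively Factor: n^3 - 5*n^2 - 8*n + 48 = (n - 4)*(n^2 - n - 12) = (n - 4)^2*(n + 3)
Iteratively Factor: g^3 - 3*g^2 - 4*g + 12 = (g - 3)*(g^2 - 4) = (g - 3)*(g - 2)*(g + 2)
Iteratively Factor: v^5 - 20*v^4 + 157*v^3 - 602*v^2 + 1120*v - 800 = (v - 4)*(v^4 - 16*v^3 + 93*v^2 - 230*v + 200) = (v - 4)^2*(v^3 - 12*v^2 + 45*v - 50) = (v - 4)^2*(v - 2)*(v^2 - 10*v + 25) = (v - 5)*(v - 4)^2*(v - 2)*(v - 5)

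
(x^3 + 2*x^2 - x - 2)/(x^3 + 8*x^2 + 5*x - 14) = (x + 1)/(x + 7)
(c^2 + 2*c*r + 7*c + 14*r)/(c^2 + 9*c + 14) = (c + 2*r)/(c + 2)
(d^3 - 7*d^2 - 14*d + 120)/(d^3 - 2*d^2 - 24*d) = (d - 5)/d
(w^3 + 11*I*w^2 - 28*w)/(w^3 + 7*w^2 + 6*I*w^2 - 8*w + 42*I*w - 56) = w*(w + 7*I)/(w^2 + w*(7 + 2*I) + 14*I)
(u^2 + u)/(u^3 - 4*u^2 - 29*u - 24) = u/(u^2 - 5*u - 24)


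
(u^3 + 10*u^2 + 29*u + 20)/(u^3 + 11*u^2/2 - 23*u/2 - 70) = 2*(u + 1)/(2*u - 7)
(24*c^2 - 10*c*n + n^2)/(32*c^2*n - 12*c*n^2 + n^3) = (6*c - n)/(n*(8*c - n))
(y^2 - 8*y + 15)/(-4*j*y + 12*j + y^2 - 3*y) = (y - 5)/(-4*j + y)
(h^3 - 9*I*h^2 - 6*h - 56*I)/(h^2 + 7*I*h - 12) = (h^3 - 9*I*h^2 - 6*h - 56*I)/(h^2 + 7*I*h - 12)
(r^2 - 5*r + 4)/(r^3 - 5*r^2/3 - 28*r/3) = 3*(r - 1)/(r*(3*r + 7))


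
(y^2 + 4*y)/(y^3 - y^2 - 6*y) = (y + 4)/(y^2 - y - 6)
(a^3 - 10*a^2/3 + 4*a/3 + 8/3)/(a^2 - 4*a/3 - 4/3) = a - 2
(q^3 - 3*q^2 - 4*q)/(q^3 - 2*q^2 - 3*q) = (q - 4)/(q - 3)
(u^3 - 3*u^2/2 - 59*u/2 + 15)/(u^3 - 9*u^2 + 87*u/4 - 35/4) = 2*(u^2 - u - 30)/(2*u^2 - 17*u + 35)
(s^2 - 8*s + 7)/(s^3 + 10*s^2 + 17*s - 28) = (s - 7)/(s^2 + 11*s + 28)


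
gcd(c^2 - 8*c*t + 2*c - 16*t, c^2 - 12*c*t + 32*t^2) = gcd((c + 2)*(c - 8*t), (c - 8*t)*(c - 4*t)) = -c + 8*t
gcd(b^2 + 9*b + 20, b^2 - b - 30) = b + 5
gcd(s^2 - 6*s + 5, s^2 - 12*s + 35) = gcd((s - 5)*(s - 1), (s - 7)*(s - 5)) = s - 5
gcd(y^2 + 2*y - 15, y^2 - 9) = y - 3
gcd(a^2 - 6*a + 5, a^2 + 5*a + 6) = 1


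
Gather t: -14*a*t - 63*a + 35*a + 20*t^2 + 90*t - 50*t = -28*a + 20*t^2 + t*(40 - 14*a)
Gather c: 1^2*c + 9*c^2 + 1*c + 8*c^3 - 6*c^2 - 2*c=8*c^3 + 3*c^2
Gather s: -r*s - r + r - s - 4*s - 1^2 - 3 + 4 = s*(-r - 5)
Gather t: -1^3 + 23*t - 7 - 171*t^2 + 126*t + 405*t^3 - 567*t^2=405*t^3 - 738*t^2 + 149*t - 8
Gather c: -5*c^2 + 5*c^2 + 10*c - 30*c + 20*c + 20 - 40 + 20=0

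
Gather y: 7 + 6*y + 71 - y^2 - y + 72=-y^2 + 5*y + 150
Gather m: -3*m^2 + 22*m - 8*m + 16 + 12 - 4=-3*m^2 + 14*m + 24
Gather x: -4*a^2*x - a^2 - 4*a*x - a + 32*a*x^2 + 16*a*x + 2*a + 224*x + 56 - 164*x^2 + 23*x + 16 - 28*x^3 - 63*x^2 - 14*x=-a^2 + a - 28*x^3 + x^2*(32*a - 227) + x*(-4*a^2 + 12*a + 233) + 72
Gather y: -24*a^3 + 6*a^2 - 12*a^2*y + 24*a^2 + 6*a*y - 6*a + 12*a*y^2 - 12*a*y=-24*a^3 + 30*a^2 + 12*a*y^2 - 6*a + y*(-12*a^2 - 6*a)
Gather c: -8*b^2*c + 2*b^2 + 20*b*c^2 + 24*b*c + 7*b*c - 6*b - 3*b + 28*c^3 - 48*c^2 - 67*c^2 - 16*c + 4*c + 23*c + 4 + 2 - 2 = 2*b^2 - 9*b + 28*c^3 + c^2*(20*b - 115) + c*(-8*b^2 + 31*b + 11) + 4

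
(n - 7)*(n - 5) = n^2 - 12*n + 35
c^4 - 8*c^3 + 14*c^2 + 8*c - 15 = (c - 5)*(c - 3)*(c - 1)*(c + 1)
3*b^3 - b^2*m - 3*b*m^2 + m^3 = (-3*b + m)*(-b + m)*(b + m)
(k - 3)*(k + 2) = k^2 - k - 6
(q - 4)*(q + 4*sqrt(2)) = q^2 - 4*q + 4*sqrt(2)*q - 16*sqrt(2)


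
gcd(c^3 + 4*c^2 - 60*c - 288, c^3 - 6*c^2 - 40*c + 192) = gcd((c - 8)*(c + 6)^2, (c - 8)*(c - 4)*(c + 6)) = c^2 - 2*c - 48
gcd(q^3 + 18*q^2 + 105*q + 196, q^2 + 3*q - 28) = q + 7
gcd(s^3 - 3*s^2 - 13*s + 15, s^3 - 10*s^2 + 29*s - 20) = s^2 - 6*s + 5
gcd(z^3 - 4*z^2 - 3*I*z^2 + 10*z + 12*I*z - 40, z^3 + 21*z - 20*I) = 1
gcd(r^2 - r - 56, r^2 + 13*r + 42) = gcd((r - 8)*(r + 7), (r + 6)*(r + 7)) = r + 7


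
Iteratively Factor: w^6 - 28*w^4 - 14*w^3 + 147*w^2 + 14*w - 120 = (w + 3)*(w^5 - 3*w^4 - 19*w^3 + 43*w^2 + 18*w - 40) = (w + 3)*(w + 4)*(w^4 - 7*w^3 + 9*w^2 + 7*w - 10) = (w - 5)*(w + 3)*(w + 4)*(w^3 - 2*w^2 - w + 2) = (w - 5)*(w + 1)*(w + 3)*(w + 4)*(w^2 - 3*w + 2) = (w - 5)*(w - 1)*(w + 1)*(w + 3)*(w + 4)*(w - 2)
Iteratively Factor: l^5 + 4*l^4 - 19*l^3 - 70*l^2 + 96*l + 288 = (l - 3)*(l^4 + 7*l^3 + 2*l^2 - 64*l - 96) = (l - 3)*(l + 4)*(l^3 + 3*l^2 - 10*l - 24) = (l - 3)^2*(l + 4)*(l^2 + 6*l + 8) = (l - 3)^2*(l + 2)*(l + 4)*(l + 4)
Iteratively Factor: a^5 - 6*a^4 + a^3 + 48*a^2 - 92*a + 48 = (a + 3)*(a^4 - 9*a^3 + 28*a^2 - 36*a + 16) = (a - 2)*(a + 3)*(a^3 - 7*a^2 + 14*a - 8) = (a - 4)*(a - 2)*(a + 3)*(a^2 - 3*a + 2) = (a - 4)*(a - 2)^2*(a + 3)*(a - 1)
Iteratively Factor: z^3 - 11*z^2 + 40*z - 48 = (z - 4)*(z^2 - 7*z + 12) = (z - 4)*(z - 3)*(z - 4)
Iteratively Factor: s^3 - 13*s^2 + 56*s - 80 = (s - 4)*(s^2 - 9*s + 20) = (s - 4)^2*(s - 5)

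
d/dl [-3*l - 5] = -3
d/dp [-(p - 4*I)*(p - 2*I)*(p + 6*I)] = -3*p^2 - 28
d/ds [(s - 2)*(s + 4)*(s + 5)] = 3*s^2 + 14*s + 2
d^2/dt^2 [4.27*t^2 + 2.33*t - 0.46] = 8.54000000000000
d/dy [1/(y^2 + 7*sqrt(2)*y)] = (-2*y - 7*sqrt(2))/(y^2*(y + 7*sqrt(2))^2)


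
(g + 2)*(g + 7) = g^2 + 9*g + 14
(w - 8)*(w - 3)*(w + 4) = w^3 - 7*w^2 - 20*w + 96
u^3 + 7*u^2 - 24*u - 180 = (u - 5)*(u + 6)^2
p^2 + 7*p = p*(p + 7)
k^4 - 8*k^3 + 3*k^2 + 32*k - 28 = (k - 7)*(k - 2)*(k - 1)*(k + 2)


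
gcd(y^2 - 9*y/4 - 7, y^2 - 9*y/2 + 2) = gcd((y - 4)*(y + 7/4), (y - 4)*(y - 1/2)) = y - 4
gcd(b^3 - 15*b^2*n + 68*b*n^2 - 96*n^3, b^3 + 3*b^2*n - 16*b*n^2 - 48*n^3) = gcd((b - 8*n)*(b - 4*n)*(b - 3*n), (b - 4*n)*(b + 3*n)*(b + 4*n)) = b - 4*n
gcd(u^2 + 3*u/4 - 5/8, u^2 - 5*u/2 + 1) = u - 1/2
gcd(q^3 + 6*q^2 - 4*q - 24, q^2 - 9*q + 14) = q - 2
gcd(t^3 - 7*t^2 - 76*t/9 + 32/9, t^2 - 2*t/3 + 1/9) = t - 1/3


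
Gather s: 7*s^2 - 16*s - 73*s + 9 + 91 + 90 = 7*s^2 - 89*s + 190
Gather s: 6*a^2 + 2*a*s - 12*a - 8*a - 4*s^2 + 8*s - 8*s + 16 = 6*a^2 + 2*a*s - 20*a - 4*s^2 + 16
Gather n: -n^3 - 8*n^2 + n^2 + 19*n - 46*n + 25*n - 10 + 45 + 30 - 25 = -n^3 - 7*n^2 - 2*n + 40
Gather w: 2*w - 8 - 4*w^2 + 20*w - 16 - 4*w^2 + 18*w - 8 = -8*w^2 + 40*w - 32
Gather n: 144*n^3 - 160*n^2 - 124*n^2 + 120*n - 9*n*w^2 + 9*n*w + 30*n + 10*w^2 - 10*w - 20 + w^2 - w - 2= 144*n^3 - 284*n^2 + n*(-9*w^2 + 9*w + 150) + 11*w^2 - 11*w - 22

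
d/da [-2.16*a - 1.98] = -2.16000000000000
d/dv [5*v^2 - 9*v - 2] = 10*v - 9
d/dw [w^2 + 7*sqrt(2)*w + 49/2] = 2*w + 7*sqrt(2)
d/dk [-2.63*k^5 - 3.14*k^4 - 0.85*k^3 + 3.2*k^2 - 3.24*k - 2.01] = -13.15*k^4 - 12.56*k^3 - 2.55*k^2 + 6.4*k - 3.24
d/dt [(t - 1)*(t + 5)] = 2*t + 4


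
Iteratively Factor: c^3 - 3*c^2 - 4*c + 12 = (c - 3)*(c^2 - 4) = (c - 3)*(c - 2)*(c + 2)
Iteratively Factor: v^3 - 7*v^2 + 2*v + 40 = (v - 4)*(v^2 - 3*v - 10) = (v - 5)*(v - 4)*(v + 2)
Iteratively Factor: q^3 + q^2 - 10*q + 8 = (q + 4)*(q^2 - 3*q + 2) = (q - 2)*(q + 4)*(q - 1)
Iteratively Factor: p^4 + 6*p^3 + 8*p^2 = (p)*(p^3 + 6*p^2 + 8*p) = p*(p + 2)*(p^2 + 4*p) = p*(p + 2)*(p + 4)*(p)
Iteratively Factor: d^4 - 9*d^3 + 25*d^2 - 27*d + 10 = (d - 1)*(d^3 - 8*d^2 + 17*d - 10) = (d - 5)*(d - 1)*(d^2 - 3*d + 2) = (d - 5)*(d - 1)^2*(d - 2)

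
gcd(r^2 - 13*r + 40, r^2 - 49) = 1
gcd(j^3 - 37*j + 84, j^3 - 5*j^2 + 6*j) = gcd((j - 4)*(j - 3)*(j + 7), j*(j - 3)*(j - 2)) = j - 3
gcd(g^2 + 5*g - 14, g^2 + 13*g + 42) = g + 7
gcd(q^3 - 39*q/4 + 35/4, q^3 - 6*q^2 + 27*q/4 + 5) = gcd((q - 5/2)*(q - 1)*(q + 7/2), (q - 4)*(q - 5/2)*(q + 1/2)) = q - 5/2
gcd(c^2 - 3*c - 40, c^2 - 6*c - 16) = c - 8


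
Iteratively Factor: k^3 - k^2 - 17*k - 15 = (k + 1)*(k^2 - 2*k - 15) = (k - 5)*(k + 1)*(k + 3)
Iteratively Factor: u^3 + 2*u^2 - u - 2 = (u + 1)*(u^2 + u - 2) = (u + 1)*(u + 2)*(u - 1)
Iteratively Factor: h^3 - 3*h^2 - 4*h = (h)*(h^2 - 3*h - 4) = h*(h - 4)*(h + 1)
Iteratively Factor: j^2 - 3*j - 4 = (j - 4)*(j + 1)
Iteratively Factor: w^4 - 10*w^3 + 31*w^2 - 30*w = (w)*(w^3 - 10*w^2 + 31*w - 30) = w*(w - 5)*(w^2 - 5*w + 6) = w*(w - 5)*(w - 3)*(w - 2)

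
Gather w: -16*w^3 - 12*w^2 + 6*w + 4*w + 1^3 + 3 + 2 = -16*w^3 - 12*w^2 + 10*w + 6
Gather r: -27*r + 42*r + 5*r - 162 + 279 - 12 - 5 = 20*r + 100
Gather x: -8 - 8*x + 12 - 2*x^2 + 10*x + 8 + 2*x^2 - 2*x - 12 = 0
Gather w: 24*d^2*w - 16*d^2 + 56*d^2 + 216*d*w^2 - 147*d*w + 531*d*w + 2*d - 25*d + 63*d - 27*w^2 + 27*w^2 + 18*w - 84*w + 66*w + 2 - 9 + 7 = 40*d^2 + 216*d*w^2 + 40*d + w*(24*d^2 + 384*d)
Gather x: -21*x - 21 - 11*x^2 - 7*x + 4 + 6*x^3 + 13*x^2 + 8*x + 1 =6*x^3 + 2*x^2 - 20*x - 16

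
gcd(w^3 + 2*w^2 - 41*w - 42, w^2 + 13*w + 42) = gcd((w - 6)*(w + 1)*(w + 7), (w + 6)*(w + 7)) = w + 7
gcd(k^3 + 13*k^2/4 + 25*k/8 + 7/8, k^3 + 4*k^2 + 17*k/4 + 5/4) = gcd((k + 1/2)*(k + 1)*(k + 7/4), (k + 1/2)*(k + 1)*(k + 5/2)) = k^2 + 3*k/2 + 1/2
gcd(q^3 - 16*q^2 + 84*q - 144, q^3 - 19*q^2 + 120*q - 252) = q^2 - 12*q + 36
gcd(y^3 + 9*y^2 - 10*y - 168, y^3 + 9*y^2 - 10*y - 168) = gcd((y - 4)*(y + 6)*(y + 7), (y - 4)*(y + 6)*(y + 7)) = y^3 + 9*y^2 - 10*y - 168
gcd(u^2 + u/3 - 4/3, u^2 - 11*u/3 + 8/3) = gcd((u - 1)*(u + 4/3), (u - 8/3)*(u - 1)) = u - 1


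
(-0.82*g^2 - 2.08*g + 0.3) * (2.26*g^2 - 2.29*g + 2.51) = -1.8532*g^4 - 2.823*g^3 + 3.383*g^2 - 5.9078*g + 0.753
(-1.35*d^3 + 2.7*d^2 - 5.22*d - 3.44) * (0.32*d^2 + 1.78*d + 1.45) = -0.432*d^5 - 1.539*d^4 + 1.1781*d^3 - 6.4774*d^2 - 13.6922*d - 4.988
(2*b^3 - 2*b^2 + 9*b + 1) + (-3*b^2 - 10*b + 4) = 2*b^3 - 5*b^2 - b + 5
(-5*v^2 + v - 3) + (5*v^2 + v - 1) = 2*v - 4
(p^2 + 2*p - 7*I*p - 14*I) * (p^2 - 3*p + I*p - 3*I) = p^4 - p^3 - 6*I*p^3 + p^2 + 6*I*p^2 - 7*p + 36*I*p - 42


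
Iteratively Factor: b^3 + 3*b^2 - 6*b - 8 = (b - 2)*(b^2 + 5*b + 4) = (b - 2)*(b + 1)*(b + 4)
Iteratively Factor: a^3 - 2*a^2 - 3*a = (a + 1)*(a^2 - 3*a) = a*(a + 1)*(a - 3)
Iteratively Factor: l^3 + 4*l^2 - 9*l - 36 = (l + 4)*(l^2 - 9) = (l + 3)*(l + 4)*(l - 3)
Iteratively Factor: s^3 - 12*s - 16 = (s - 4)*(s^2 + 4*s + 4) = (s - 4)*(s + 2)*(s + 2)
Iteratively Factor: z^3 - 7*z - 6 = (z + 1)*(z^2 - z - 6) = (z - 3)*(z + 1)*(z + 2)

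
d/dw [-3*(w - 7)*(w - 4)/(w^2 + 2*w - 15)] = 3*(-13*w^2 + 86*w - 109)/(w^4 + 4*w^3 - 26*w^2 - 60*w + 225)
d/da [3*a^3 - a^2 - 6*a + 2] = 9*a^2 - 2*a - 6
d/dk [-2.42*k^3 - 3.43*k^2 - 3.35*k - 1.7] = -7.26*k^2 - 6.86*k - 3.35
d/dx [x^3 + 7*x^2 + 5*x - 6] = 3*x^2 + 14*x + 5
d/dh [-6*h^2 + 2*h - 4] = 2 - 12*h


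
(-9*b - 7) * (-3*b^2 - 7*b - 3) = 27*b^3 + 84*b^2 + 76*b + 21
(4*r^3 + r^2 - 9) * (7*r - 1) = 28*r^4 + 3*r^3 - r^2 - 63*r + 9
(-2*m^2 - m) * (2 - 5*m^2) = 10*m^4 + 5*m^3 - 4*m^2 - 2*m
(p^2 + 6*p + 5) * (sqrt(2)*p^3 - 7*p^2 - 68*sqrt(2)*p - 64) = sqrt(2)*p^5 - 7*p^4 + 6*sqrt(2)*p^4 - 63*sqrt(2)*p^3 - 42*p^3 - 408*sqrt(2)*p^2 - 99*p^2 - 340*sqrt(2)*p - 384*p - 320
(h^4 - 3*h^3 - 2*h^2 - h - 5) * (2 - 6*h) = -6*h^5 + 20*h^4 + 6*h^3 + 2*h^2 + 28*h - 10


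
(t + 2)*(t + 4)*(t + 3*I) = t^3 + 6*t^2 + 3*I*t^2 + 8*t + 18*I*t + 24*I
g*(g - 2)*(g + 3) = g^3 + g^2 - 6*g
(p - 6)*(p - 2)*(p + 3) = p^3 - 5*p^2 - 12*p + 36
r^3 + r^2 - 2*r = r*(r - 1)*(r + 2)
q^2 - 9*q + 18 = (q - 6)*(q - 3)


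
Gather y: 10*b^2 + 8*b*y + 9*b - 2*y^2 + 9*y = 10*b^2 + 9*b - 2*y^2 + y*(8*b + 9)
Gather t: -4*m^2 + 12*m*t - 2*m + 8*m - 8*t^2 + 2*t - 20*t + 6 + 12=-4*m^2 + 6*m - 8*t^2 + t*(12*m - 18) + 18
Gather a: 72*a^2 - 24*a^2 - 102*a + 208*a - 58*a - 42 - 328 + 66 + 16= 48*a^2 + 48*a - 288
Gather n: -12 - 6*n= -6*n - 12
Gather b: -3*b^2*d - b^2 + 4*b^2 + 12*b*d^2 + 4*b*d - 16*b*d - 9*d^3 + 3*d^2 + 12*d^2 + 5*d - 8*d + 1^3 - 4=b^2*(3 - 3*d) + b*(12*d^2 - 12*d) - 9*d^3 + 15*d^2 - 3*d - 3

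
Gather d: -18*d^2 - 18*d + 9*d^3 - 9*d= 9*d^3 - 18*d^2 - 27*d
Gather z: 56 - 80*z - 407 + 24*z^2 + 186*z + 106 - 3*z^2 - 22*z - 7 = 21*z^2 + 84*z - 252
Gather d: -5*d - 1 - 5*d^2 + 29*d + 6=-5*d^2 + 24*d + 5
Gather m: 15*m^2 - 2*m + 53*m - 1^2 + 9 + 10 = 15*m^2 + 51*m + 18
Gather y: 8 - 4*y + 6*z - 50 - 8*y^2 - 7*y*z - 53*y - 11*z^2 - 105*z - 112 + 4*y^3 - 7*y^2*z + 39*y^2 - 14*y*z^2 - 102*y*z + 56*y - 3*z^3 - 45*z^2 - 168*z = 4*y^3 + y^2*(31 - 7*z) + y*(-14*z^2 - 109*z - 1) - 3*z^3 - 56*z^2 - 267*z - 154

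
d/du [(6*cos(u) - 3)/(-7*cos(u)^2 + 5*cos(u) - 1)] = 3*(-14*cos(u)^2 + 14*cos(u) - 3)*sin(u)/(7*sin(u)^2 + 5*cos(u) - 8)^2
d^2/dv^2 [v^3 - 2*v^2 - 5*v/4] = 6*v - 4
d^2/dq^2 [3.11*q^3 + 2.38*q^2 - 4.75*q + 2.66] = 18.66*q + 4.76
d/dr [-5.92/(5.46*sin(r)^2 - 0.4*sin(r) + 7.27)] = (64.6464*sin(r) - 2.368)*cos(r)/(5.46*sin(r)^2 - 0.4*sin(r) + 7.27)^2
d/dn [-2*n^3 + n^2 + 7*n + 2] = -6*n^2 + 2*n + 7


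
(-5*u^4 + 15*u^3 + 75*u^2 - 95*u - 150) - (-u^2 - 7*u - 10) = -5*u^4 + 15*u^3 + 76*u^2 - 88*u - 140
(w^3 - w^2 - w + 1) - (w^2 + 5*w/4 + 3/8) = w^3 - 2*w^2 - 9*w/4 + 5/8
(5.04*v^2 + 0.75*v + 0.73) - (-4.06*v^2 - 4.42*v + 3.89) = 9.1*v^2 + 5.17*v - 3.16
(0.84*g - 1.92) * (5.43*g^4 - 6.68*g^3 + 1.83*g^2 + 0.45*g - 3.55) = 4.5612*g^5 - 16.0368*g^4 + 14.3628*g^3 - 3.1356*g^2 - 3.846*g + 6.816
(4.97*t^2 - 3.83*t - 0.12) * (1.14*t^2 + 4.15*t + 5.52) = 5.6658*t^4 + 16.2593*t^3 + 11.4031*t^2 - 21.6396*t - 0.6624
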